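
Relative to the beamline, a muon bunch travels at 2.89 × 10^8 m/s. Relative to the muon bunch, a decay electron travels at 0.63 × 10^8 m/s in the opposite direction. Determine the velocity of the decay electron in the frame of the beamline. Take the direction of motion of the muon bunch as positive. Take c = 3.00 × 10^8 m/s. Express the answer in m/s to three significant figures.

+2.83 × 10^8 m/s

In units of c (dividing by 3.00 × 10^8 m/s): v = 0.963, u' = -0.210.
u = (u' + v)/(1 + u'v/c²):
u = (-0.210 + 0.963) / (1 + (-0.210)·0.963) = 0.7533/0.7977 = 0.9444
Converting back: u = 0.9444 × 3.00 × 10^8 m/s.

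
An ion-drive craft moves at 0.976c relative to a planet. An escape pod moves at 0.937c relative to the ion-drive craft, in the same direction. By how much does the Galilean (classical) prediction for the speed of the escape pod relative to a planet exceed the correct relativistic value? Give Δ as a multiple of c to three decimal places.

Galilean: u_cl = 0.937 + 0.976 = 1.9130.
Relativistic: u_rel = (0.937 + 0.976) / (1 + 0.937·0.976) = 1.9130/1.9145 = 0.9992.
Δ = 1.9130 − 0.9992 = 0.9138.
(The classical prediction exceeds c; the relativistic result does not.)

Δ = 0.914c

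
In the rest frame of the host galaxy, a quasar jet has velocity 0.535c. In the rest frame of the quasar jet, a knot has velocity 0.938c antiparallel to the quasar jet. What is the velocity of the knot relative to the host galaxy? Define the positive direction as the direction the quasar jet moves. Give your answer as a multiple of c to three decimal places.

-0.809c

With v = 0.535 and u' = -0.938 (in units of c),
u = (u' + v)/(1 + u'v/c²):
u = (-0.938 + 0.535) / (1 + (-0.938)·0.535) = -0.4030/0.4982 = -0.8090
(Galilean addition would give -0.403c.)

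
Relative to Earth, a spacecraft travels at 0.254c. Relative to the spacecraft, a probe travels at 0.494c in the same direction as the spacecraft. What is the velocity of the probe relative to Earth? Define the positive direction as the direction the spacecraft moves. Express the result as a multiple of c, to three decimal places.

With v = 0.254 and u' = 0.494 (in units of c),
u = (u' + v)/(1 + u'v/c²):
u = (0.494 + 0.254) / (1 + 0.494·0.254) = 0.7480/1.1255 = 0.6646

0.665c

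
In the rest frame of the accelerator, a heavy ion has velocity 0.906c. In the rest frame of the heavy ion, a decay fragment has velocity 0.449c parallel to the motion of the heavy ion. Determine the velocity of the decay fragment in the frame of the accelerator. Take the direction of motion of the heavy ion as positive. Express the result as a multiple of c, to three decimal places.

With v = 0.906 and u' = 0.449 (in units of c),
u = (u' + v)/(1 + u'v/c²):
u = (0.449 + 0.906) / (1 + 0.449·0.906) = 1.3550/1.4068 = 0.9632
(Galilean addition would give +1.355c, exceeding c.)

0.963c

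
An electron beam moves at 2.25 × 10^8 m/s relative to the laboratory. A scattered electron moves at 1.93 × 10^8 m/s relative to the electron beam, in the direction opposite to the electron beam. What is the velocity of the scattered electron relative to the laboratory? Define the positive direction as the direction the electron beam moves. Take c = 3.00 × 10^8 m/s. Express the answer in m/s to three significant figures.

In units of c (dividing by 3.00 × 10^8 m/s): v = 0.750, u' = -0.643.
u = (u' + v)/(1 + u'v/c²):
u = (-0.643 + 0.750) / (1 + (-0.643)·0.750) = 0.1067/0.5175 = 0.2061
(Galilean addition would give +0.107c.)
Converting back: u = 0.2061 × 3.00 × 10^8 m/s.

+6.18 × 10^7 m/s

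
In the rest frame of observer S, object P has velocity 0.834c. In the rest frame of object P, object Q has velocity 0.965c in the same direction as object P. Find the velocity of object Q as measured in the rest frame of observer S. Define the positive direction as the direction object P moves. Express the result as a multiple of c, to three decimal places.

With v = 0.834 and u' = 0.965 (in units of c),
u = (u' + v)/(1 + u'v/c²):
u = (0.965 + 0.834) / (1 + 0.965·0.834) = 1.7990/1.8048 = 0.9968

0.997c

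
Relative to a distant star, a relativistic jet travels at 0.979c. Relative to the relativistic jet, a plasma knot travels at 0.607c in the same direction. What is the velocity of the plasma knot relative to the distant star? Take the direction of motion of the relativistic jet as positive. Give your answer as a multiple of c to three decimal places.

With v = 0.979 and u' = 0.607 (in units of c),
u = (u' + v)/(1 + u'v/c²):
u = (0.607 + 0.979) / (1 + 0.607·0.979) = 1.5860/1.5943 = 0.9948
(Galilean addition would give +1.586c, exceeding c.)

0.995c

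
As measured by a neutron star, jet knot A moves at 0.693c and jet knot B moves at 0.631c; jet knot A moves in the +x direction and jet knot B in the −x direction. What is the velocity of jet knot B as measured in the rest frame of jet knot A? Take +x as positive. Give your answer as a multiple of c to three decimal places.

-0.921c

β_A = 0.693, β_B = -0.631.
Transform to A's frame with the inverse velocity-addition law: u' = (u − v)/(1 − uv/c²), taking u = β_B and v = β_A.
u' = (-0.631 − 0.693) / (1 − (0.693)(-0.631)) = -1.3240/1.4373 = -0.9212.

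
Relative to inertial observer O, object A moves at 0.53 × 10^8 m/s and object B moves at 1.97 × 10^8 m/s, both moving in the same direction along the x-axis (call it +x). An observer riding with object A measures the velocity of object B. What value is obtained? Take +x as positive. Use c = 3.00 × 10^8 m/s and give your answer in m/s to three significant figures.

+1.63 × 10^8 m/s

β_A = 0.177, β_B = 0.657 (dividing each by c = 3.00 × 10^8 m/s).
Transform to A's frame with the inverse velocity-addition law: u' = (u − v)/(1 − uv/c²), taking u = β_B and v = β_A.
u' = (0.657 − 0.177) / (1 − (0.177)(0.657)) = 0.4800/0.8840 = 0.5430.
u' = 0.5430 × 3.00 × 10^8 m/s.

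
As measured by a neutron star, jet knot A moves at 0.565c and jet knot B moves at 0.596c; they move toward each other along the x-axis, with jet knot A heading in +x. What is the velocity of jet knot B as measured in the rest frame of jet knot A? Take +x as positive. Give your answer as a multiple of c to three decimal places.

-0.869c

β_A = 0.565, β_B = -0.596.
Transform to A's frame with the inverse velocity-addition law: u' = (u − v)/(1 − uv/c²), taking u = β_B and v = β_A.
u' = (-0.596 − 0.565) / (1 − (0.565)(-0.596)) = -1.1610/1.3367 = -0.8685.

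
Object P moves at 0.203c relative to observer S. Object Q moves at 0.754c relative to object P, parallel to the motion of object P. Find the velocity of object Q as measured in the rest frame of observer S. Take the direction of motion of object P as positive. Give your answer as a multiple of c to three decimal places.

With v = 0.203 and u' = 0.754 (in units of c),
u = (u' + v)/(1 + u'v/c²):
u = (0.754 + 0.203) / (1 + 0.754·0.203) = 0.9570/1.1531 = 0.8300

0.830c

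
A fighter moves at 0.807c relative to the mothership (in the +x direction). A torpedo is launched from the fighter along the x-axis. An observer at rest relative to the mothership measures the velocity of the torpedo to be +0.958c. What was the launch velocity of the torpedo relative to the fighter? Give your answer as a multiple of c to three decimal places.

Invert the composition law: u' = (u − v)/(1 − uv/c²).
u' = (0.958 − 0.807) / (1 − (0.958)(0.807)) = 0.1510/0.2269 = 0.6655.

+0.666c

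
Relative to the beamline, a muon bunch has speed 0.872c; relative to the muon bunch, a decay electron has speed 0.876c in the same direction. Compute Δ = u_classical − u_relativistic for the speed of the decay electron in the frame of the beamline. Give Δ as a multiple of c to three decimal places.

Galilean: u_cl = 0.876 + 0.872 = 1.7480.
Relativistic: u_rel = (0.876 + 0.872) / (1 + 0.876·0.872) = 1.7480/1.7639 = 0.9910.
Δ = 1.7480 − 0.9910 = 0.7570.
(The classical prediction exceeds c; the relativistic result does not.)

Δ = 0.757c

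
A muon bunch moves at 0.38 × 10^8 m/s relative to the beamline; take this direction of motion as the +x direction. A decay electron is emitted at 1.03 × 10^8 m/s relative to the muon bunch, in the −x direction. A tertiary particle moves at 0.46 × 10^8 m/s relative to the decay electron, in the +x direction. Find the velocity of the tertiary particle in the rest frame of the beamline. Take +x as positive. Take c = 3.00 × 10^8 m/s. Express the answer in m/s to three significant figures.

-2.27 × 10^7 m/s

Apply u = (u' + v)/(1 + u'v/c²) successively, working outward toward the beamline.
(Dividing each given speed by c = 3.00 × 10^8 m/s to work in units of c.)
Start: velocity of the muon bunch relative to the beamline = 0.1267c.
Compose with the decay electron (u' = -0.343 in the muon bunch frame): u_1 = (-0.343 + 0.127) / (1 + (-0.343)·0.127) = -0.2167/0.9565 = -0.2265.
Compose with the tertiary particle (u' = 0.153 in the decay electron frame): u_2 = (0.153 + (-0.227)) / (1 + 0.153·(-0.227)) = -0.0732/0.9653 = -0.0758.
So u = -0.0758 × 3.00 × 10^8 m/s.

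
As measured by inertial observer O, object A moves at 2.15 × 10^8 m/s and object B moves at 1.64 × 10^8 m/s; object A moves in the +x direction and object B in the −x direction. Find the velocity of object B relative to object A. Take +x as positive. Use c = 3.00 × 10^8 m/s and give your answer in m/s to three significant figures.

-2.72 × 10^8 m/s

β_A = 0.717, β_B = -0.547 (dividing each by c = 3.00 × 10^8 m/s).
Transform to A's frame with the inverse velocity-addition law: u' = (u − v)/(1 − uv/c²), taking u = β_B and v = β_A.
u' = (-0.547 − 0.717) / (1 − (0.717)(-0.547)) = -1.2633/1.3918 = -0.9077.
u' = -0.9077 × 3.00 × 10^8 m/s.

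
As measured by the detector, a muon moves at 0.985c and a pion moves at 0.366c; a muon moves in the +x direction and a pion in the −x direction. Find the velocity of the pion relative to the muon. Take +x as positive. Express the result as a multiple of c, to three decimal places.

β_A = 0.985, β_B = -0.366.
Transform to A's frame with the inverse velocity-addition law: u' = (u − v)/(1 − uv/c²), taking u = β_B and v = β_A.
u' = (-0.366 − 0.985) / (1 − (0.985)(-0.366)) = -1.3510/1.3605 = -0.9930.

-0.993c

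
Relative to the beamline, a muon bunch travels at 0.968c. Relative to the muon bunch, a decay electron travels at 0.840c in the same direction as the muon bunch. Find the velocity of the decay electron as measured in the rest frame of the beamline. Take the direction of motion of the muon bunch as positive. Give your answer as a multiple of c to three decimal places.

0.997c

With v = 0.968 and u' = 0.840 (in units of c),
u = (u' + v)/(1 + u'v/c²):
u = (0.840 + 0.968) / (1 + 0.840·0.968) = 1.8080/1.8131 = 0.9972
(Galilean addition would give +1.808c, exceeding c.)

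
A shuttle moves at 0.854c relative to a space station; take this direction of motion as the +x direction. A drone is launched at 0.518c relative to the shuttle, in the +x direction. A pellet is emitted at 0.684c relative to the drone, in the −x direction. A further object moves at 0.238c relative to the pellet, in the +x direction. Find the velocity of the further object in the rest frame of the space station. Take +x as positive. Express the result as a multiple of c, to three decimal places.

+0.848c

Apply u = (u' + v)/(1 + u'v/c²) successively, working outward toward the space station.
Start: velocity of the shuttle relative to the space station = 0.8540c.
Compose with the drone (u' = 0.518 in the shuttle frame): u_1 = (0.518 + 0.854) / (1 + 0.518·0.854) = 1.3720/1.4424 = 0.9512.
Compose with the pellet (u' = -0.684 in the drone frame): u_2 = (-0.684 + 0.951) / (1 + (-0.684)·0.951) = 0.2672/0.3494 = 0.7648.
Compose with the further object (u' = 0.238 in the pellet frame): u_3 = (0.238 + 0.765) / (1 + 0.238·0.765) = 1.0028/1.1820 = 0.8484.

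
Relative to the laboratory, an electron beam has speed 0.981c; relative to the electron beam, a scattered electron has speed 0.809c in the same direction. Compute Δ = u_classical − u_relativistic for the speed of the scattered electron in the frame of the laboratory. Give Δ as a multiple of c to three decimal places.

Δ = 0.792c

Galilean: u_cl = 0.809 + 0.981 = 1.7900.
Relativistic: u_rel = (0.809 + 0.981) / (1 + 0.809·0.981) = 1.7900/1.7936 = 0.9980.
Δ = 1.7900 − 0.9980 = 0.7920.
(The classical prediction exceeds c; the relativistic result does not.)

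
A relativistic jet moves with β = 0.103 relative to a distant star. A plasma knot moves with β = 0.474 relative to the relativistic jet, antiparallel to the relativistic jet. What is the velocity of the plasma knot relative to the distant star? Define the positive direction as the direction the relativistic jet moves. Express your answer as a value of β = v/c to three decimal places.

With v = 0.103 and u' = -0.474 (in units of c),
u = (u' + v)/(1 + u'v/c²):
u = (-0.474 + 0.103) / (1 + (-0.474)·0.103) = -0.3710/0.9512 = -0.3900

β = -0.390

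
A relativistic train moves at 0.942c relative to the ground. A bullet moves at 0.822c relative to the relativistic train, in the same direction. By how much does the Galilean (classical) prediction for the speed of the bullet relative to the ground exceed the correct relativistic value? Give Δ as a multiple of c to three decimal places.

Galilean: u_cl = 0.822 + 0.942 = 1.7640.
Relativistic: u_rel = (0.822 + 0.942) / (1 + 0.822·0.942) = 1.7640/1.7743 = 0.9942.
Δ = 1.7640 − 0.9942 = 0.7698.
(The classical prediction exceeds c; the relativistic result does not.)

Δ = 0.770c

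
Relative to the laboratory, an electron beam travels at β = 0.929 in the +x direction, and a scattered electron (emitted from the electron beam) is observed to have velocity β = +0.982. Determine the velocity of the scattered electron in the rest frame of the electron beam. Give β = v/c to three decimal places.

Invert the composition law: u' = (u − v)/(1 − uv/c²).
u' = (0.982 − 0.929) / (1 − (0.982)(0.929)) = 0.0530/0.0877 = 0.6042.

β = +0.604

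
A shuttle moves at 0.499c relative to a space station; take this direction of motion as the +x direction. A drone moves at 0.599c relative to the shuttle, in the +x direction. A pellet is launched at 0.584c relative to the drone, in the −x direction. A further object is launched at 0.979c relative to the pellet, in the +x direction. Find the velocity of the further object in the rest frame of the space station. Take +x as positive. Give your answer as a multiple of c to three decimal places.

Apply u = (u' + v)/(1 + u'v/c²) successively, working outward toward the space station.
Start: velocity of the shuttle relative to the space station = 0.4990c.
Compose with the drone (u' = 0.599 in the shuttle frame): u_1 = (0.599 + 0.499) / (1 + 0.599·0.499) = 1.0980/1.2989 = 0.8453.
Compose with the pellet (u' = -0.584 in the drone frame): u_2 = (-0.584 + 0.845) / (1 + (-0.584)·0.845) = 0.2613/0.5063 = 0.5161.
Compose with the further object (u' = 0.979 in the pellet frame): u_3 = (0.979 + 0.516) / (1 + 0.979·0.516) = 1.4951/1.5053 = 0.9932.

+0.993c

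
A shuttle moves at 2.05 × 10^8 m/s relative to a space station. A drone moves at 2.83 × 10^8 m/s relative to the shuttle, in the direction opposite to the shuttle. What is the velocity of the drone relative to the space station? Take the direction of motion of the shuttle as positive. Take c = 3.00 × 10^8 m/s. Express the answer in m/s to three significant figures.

-2.19 × 10^8 m/s

In units of c (dividing by 3.00 × 10^8 m/s): v = 0.683, u' = -0.943.
u = (u' + v)/(1 + u'v/c²):
u = (-0.943 + 0.683) / (1 + (-0.943)·0.683) = -0.2600/0.3554 = -0.7316
Converting back: u = -0.7316 × 3.00 × 10^8 m/s.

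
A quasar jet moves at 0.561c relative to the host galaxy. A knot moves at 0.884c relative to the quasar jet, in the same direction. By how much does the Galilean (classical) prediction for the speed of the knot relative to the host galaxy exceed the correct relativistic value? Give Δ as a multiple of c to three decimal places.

Galilean: u_cl = 0.884 + 0.561 = 1.4450.
Relativistic: u_rel = (0.884 + 0.561) / (1 + 0.884·0.561) = 1.4450/1.4959 = 0.9660.
Δ = 1.4450 − 0.9660 = 0.4790.
(The classical prediction exceeds c; the relativistic result does not.)

Δ = 0.479c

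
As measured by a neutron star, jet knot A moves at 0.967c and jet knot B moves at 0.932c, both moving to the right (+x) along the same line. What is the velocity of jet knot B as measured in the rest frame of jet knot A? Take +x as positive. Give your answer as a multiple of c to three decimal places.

-0.354c

β_A = 0.967, β_B = 0.932.
Transform to A's frame with the inverse velocity-addition law: u' = (u − v)/(1 − uv/c²), taking u = β_B and v = β_A.
u' = (0.932 − 0.967) / (1 − (0.967)(0.932)) = -0.0350/0.0988 = -0.3544.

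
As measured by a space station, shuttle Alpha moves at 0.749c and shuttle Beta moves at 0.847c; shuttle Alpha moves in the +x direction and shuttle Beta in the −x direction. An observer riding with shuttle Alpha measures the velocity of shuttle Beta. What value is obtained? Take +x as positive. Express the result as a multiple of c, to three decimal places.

β_A = 0.749, β_B = -0.847.
Transform to A's frame with the inverse velocity-addition law: u' = (u − v)/(1 − uv/c²), taking u = β_B and v = β_A.
u' = (-0.847 − 0.749) / (1 − (0.749)(-0.847)) = -1.5960/1.6344 = -0.9765.

-0.977c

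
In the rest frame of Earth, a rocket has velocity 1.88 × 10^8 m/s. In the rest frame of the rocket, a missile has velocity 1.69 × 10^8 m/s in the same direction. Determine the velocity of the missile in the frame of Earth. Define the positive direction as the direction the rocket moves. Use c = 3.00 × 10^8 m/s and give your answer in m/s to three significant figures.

2.64 × 10^8 m/s

In units of c (dividing by 3.00 × 10^8 m/s): v = 0.627, u' = 0.563.
u = (u' + v)/(1 + u'v/c²):
u = (0.563 + 0.627) / (1 + 0.563·0.627) = 1.1900/1.3530 = 0.8795
(Galilean addition would give +1.190c, exceeding c.)
Converting back: u = 0.8795 × 3.00 × 10^8 m/s.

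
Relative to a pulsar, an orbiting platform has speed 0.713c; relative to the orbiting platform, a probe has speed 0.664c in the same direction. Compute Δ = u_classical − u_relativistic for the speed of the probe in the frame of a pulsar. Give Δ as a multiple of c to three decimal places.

Galilean: u_cl = 0.664 + 0.713 = 1.3770.
Relativistic: u_rel = (0.664 + 0.713) / (1 + 0.664·0.713) = 1.3770/1.4734 = 0.9346.
Δ = 1.3770 − 0.9346 = 0.4424.
(The classical prediction exceeds c; the relativistic result does not.)

Δ = 0.442c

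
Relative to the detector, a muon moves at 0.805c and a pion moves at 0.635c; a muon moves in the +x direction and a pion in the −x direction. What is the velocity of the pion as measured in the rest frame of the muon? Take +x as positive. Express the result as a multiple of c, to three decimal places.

-0.953c

β_A = 0.805, β_B = -0.635.
Transform to A's frame with the inverse velocity-addition law: u' = (u − v)/(1 − uv/c²), taking u = β_B and v = β_A.
u' = (-0.635 − 0.805) / (1 − (0.805)(-0.635)) = -1.4400/1.5112 = -0.9529.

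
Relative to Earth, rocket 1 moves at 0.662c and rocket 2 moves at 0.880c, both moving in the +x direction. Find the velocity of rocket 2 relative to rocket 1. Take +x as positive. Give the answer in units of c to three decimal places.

+0.522c

β_A = 0.662, β_B = 0.880.
Transform to A's frame with the inverse velocity-addition law: u' = (u − v)/(1 − uv/c²), taking u = β_B and v = β_A.
u' = (0.880 − 0.662) / (1 − (0.662)(0.880)) = 0.2180/0.4174 = 0.5222.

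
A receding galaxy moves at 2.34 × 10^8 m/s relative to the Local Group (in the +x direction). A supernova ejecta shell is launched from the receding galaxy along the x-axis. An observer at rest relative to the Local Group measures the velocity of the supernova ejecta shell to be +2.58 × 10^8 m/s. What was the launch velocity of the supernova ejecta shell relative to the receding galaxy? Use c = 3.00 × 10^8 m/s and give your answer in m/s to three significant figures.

+7.29 × 10^7 m/s

v = 0.780c, u = 0.860c.
Invert the composition law: u' = (u − v)/(1 − uv/c²).
u' = (0.860 − 0.780) / (1 − (0.860)(0.780)) = 0.0800/0.3292 = 0.2430.
u' = 0.2430 × 3.00 × 10^8 m/s.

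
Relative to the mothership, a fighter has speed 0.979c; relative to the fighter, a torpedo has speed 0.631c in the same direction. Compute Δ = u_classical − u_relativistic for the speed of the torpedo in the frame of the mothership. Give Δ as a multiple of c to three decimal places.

Δ = 0.615c

Galilean: u_cl = 0.631 + 0.979 = 1.6100.
Relativistic: u_rel = (0.631 + 0.979) / (1 + 0.631·0.979) = 1.6100/1.6177 = 0.9952.
Δ = 1.6100 − 0.9952 = 0.6148.
(The classical prediction exceeds c; the relativistic result does not.)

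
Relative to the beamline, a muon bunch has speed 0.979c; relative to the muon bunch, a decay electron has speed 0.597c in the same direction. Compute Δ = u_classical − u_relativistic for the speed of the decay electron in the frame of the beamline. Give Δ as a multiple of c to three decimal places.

Galilean: u_cl = 0.597 + 0.979 = 1.5760.
Relativistic: u_rel = (0.597 + 0.979) / (1 + 0.597·0.979) = 1.5760/1.5845 = 0.9947.
Δ = 1.5760 − 0.9947 = 0.5813.
(The classical prediction exceeds c; the relativistic result does not.)

Δ = 0.581c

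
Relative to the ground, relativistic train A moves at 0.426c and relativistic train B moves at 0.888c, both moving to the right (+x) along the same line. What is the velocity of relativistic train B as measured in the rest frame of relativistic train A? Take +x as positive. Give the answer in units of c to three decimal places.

β_A = 0.426, β_B = 0.888.
Transform to A's frame with the inverse velocity-addition law: u' = (u − v)/(1 − uv/c²), taking u = β_B and v = β_A.
u' = (0.888 − 0.426) / (1 − (0.426)(0.888)) = 0.4620/0.6217 = 0.7431.

+0.743c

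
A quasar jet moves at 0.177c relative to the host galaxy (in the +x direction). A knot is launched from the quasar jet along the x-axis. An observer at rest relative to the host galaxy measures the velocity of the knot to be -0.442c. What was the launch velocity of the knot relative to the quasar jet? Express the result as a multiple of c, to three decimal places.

-0.574c

Invert the composition law: u' = (u − v)/(1 − uv/c²).
u' = (-0.442 − 0.177) / (1 − (-0.442)(0.177)) = -0.6190/1.0782 = -0.5741.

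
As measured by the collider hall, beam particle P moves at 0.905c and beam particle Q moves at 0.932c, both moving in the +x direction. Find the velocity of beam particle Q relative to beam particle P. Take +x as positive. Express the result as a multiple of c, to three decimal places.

β_A = 0.905, β_B = 0.932.
Transform to A's frame with the inverse velocity-addition law: u' = (u − v)/(1 − uv/c²), taking u = β_B and v = β_A.
u' = (0.932 − 0.905) / (1 − (0.905)(0.932)) = 0.0270/0.1565 = 0.1725.

+0.172c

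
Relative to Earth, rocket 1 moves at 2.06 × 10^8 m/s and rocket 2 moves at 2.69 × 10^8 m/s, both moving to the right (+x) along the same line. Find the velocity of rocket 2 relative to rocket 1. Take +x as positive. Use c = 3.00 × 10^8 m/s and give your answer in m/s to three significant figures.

+1.64 × 10^8 m/s

β_A = 0.687, β_B = 0.897 (dividing each by c = 3.00 × 10^8 m/s).
Transform to A's frame with the inverse velocity-addition law: u' = (u − v)/(1 − uv/c²), taking u = β_B and v = β_A.
u' = (0.897 − 0.687) / (1 − (0.687)(0.897)) = 0.2100/0.3843 = 0.5465.
u' = 0.5465 × 3.00 × 10^8 m/s.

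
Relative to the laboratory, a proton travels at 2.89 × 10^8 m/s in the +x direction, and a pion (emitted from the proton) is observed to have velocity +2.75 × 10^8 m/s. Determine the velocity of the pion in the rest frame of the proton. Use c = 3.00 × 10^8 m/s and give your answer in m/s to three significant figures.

-1.20 × 10^8 m/s

v = 0.963c, u = 0.917c.
Invert the composition law: u' = (u − v)/(1 − uv/c²).
u' = (0.917 − 0.963) / (1 − (0.917)(0.963)) = -0.0467/0.1169 = -0.3990.
u' = -0.3990 × 3.00 × 10^8 m/s.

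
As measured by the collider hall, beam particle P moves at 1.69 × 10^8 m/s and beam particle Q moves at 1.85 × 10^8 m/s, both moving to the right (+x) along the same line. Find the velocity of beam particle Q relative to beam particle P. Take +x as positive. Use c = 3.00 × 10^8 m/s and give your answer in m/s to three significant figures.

β_A = 0.563, β_B = 0.617 (dividing each by c = 3.00 × 10^8 m/s).
Transform to A's frame with the inverse velocity-addition law: u' = (u − v)/(1 − uv/c²), taking u = β_B and v = β_A.
u' = (0.617 − 0.563) / (1 − (0.563)(0.617)) = 0.0533/0.6526 = 0.0817.
u' = 0.0817 × 3.00 × 10^8 m/s.

+2.45 × 10^7 m/s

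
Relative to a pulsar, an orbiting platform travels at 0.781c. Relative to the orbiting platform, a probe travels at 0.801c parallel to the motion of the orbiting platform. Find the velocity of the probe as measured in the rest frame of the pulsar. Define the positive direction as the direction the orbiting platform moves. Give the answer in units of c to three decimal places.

0.973c

With v = 0.781 and u' = 0.801 (in units of c),
u = (u' + v)/(1 + u'v/c²):
u = (0.801 + 0.781) / (1 + 0.801·0.781) = 1.5820/1.6256 = 0.9732
(Galilean addition would give +1.582c, exceeding c.)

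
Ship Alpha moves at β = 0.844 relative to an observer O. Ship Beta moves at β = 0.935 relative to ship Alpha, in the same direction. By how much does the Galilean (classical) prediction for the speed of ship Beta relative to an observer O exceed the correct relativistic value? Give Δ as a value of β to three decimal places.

Δ = 0.785

Galilean: u_cl = 0.935 + 0.844 = 1.7790.
Relativistic: u_rel = (0.935 + 0.844) / (1 + 0.935·0.844) = 1.7790/1.7891 = 0.9943.
Δ = 1.7790 − 0.9943 = 0.7847.
(The classical prediction exceeds c; the relativistic result does not.)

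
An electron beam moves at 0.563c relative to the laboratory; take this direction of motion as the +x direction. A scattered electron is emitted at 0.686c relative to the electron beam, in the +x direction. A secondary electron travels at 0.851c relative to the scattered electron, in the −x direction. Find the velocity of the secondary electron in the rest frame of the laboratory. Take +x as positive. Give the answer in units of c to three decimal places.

+0.214c

Apply u = (u' + v)/(1 + u'v/c²) successively, working outward toward the laboratory.
Start: velocity of the electron beam relative to the laboratory = 0.5630c.
Compose with the scattered electron (u' = 0.686 in the electron beam frame): u_1 = (0.686 + 0.563) / (1 + 0.686·0.563) = 1.2490/1.3862 = 0.9010.
Compose with the secondary electron (u' = -0.851 in the scattered electron frame): u_2 = (-0.851 + 0.901) / (1 + (-0.851)·0.901) = 0.0500/0.2332 = 0.2144.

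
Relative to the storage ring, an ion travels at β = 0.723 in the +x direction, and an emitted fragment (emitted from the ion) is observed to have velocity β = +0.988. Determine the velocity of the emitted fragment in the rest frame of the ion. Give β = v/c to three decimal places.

Invert the composition law: u' = (u − v)/(1 − uv/c²).
u' = (0.988 − 0.723) / (1 − (0.988)(0.723)) = 0.2650/0.2857 = 0.9276.

β = +0.928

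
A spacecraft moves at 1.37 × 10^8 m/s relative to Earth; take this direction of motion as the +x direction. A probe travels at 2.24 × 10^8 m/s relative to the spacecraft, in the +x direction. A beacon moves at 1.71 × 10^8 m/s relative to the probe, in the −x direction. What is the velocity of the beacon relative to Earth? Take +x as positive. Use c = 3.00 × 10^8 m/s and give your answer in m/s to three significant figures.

Apply u = (u' + v)/(1 + u'v/c²) successively, working outward toward Earth.
(Dividing each given speed by c = 3.00 × 10^8 m/s to work in units of c.)
Start: velocity of the spacecraft relative to Earth = 0.4567c.
Compose with the probe (u' = 0.747 in the spacecraft frame): u_1 = (0.747 + 0.457) / (1 + 0.747·0.457) = 1.2033/1.3410 = 0.8974.
Compose with the beacon (u' = -0.570 in the probe frame): u_2 = (-0.570 + 0.897) / (1 + (-0.570)·0.897) = 0.3274/0.4885 = 0.6701.
So u = 0.6701 × 3.00 × 10^8 m/s.

+2.01 × 10^8 m/s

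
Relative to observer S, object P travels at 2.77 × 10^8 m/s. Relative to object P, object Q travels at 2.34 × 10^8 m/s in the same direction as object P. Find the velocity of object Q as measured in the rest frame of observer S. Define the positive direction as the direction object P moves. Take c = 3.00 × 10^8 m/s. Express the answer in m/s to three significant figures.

2.97 × 10^8 m/s

In units of c (dividing by 3.00 × 10^8 m/s): v = 0.923, u' = 0.780.
u = (u' + v)/(1 + u'v/c²):
u = (0.780 + 0.923) / (1 + 0.780·0.923) = 1.7033/1.7202 = 0.9902
(Galilean addition would give +1.703c, exceeding c.)
Converting back: u = 0.9902 × 3.00 × 10^8 m/s.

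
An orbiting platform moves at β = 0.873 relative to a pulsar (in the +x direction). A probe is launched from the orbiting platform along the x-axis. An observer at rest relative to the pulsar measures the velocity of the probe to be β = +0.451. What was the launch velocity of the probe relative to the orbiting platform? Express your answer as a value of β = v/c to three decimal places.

Invert the composition law: u' = (u − v)/(1 − uv/c²).
u' = (0.451 − 0.873) / (1 − (0.451)(0.873)) = -0.4220/0.6063 = -0.6961.

β = -0.696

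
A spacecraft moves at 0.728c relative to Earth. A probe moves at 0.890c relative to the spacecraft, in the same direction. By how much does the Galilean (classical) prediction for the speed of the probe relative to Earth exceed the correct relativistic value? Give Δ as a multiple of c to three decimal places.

Galilean: u_cl = 0.890 + 0.728 = 1.6180.
Relativistic: u_rel = (0.890 + 0.728) / (1 + 0.890·0.728) = 1.6180/1.6479 = 0.9818.
Δ = 1.6180 − 0.9818 = 0.6362.
(The classical prediction exceeds c; the relativistic result does not.)

Δ = 0.636c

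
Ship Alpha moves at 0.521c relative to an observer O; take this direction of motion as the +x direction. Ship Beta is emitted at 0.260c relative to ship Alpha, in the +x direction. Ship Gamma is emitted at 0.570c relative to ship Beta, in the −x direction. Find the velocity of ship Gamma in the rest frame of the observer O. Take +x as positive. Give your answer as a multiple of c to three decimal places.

Apply u = (u' + v)/(1 + u'v/c²) successively, working outward toward the observer O.
Start: velocity of ship Alpha relative to the observer O = 0.5210c.
Compose with ship Beta (u' = 0.260 in ship Alpha frame): u_1 = (0.260 + 0.521) / (1 + 0.260·0.521) = 0.7810/1.1355 = 0.6878.
Compose with ship Gamma (u' = -0.570 in ship Beta frame): u_2 = (-0.570 + 0.688) / (1 + (-0.570)·0.688) = 0.1178/0.6079 = 0.1938.

+0.194c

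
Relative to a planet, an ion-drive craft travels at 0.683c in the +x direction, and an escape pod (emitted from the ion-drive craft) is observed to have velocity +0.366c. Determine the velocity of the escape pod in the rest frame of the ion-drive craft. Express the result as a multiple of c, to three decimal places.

Invert the composition law: u' = (u − v)/(1 − uv/c²).
u' = (0.366 − 0.683) / (1 − (0.366)(0.683)) = -0.3170/0.7500 = -0.4227.

-0.423c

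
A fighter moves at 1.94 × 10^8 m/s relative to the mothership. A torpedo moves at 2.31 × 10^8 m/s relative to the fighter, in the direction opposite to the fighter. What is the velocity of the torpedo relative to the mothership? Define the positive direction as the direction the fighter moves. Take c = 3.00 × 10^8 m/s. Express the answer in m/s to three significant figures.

-7.37 × 10^7 m/s

In units of c (dividing by 3.00 × 10^8 m/s): v = 0.647, u' = -0.770.
u = (u' + v)/(1 + u'v/c²):
u = (-0.770 + 0.647) / (1 + (-0.770)·0.647) = -0.1233/0.5021 = -0.2457
(Galilean addition would give -0.123c.)
Converting back: u = -0.2457 × 3.00 × 10^8 m/s.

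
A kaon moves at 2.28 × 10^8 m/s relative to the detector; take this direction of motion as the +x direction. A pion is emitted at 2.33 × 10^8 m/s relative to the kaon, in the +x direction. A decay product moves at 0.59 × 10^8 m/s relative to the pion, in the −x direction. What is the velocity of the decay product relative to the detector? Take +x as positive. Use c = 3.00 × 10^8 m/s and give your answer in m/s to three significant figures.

Apply u = (u' + v)/(1 + u'v/c²) successively, working outward toward the detector.
(Dividing each given speed by c = 3.00 × 10^8 m/s to work in units of c.)
Start: velocity of the kaon relative to the detector = 0.7600c.
Compose with the pion (u' = 0.777 in the kaon frame): u_1 = (0.777 + 0.760) / (1 + 0.777·0.760) = 1.5367/1.5903 = 0.9663.
Compose with the decay product (u' = -0.197 in the pion frame): u_2 = (-0.197 + 0.966) / (1 + (-0.197)·0.966) = 0.7696/0.8100 = 0.9502.
So u = 0.9502 × 3.00 × 10^8 m/s.

+2.85 × 10^8 m/s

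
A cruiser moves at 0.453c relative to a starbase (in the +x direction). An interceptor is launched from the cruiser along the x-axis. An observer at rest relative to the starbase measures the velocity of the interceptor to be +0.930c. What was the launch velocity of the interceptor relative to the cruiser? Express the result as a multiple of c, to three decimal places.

Invert the composition law: u' = (u − v)/(1 − uv/c²).
u' = (0.930 − 0.453) / (1 − (0.930)(0.453)) = 0.4770/0.5787 = 0.8242.

+0.824c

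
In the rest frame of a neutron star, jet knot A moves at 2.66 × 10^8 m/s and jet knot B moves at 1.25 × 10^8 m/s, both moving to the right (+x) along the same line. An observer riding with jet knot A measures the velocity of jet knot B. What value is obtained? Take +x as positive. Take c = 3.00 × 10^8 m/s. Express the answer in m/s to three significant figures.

-2.24 × 10^8 m/s

β_A = 0.887, β_B = 0.417 (dividing each by c = 3.00 × 10^8 m/s).
Transform to A's frame with the inverse velocity-addition law: u' = (u − v)/(1 − uv/c²), taking u = β_B and v = β_A.
u' = (0.417 − 0.887) / (1 − (0.887)(0.417)) = -0.4700/0.6306 = -0.7454.
u' = -0.7454 × 3.00 × 10^8 m/s.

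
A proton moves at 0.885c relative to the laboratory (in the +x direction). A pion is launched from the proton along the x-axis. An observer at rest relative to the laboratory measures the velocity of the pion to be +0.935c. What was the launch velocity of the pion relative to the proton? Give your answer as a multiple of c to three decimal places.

Invert the composition law: u' = (u − v)/(1 − uv/c²).
u' = (0.935 − 0.885) / (1 − (0.935)(0.885)) = 0.0500/0.1725 = 0.2898.

+0.290c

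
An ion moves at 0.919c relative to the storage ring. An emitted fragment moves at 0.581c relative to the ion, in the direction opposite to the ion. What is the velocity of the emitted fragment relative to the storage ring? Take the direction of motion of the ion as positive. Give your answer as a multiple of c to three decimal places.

+0.725c

With v = 0.919 and u' = -0.581 (in units of c),
u = (u' + v)/(1 + u'v/c²):
u = (-0.581 + 0.919) / (1 + (-0.581)·0.919) = 0.3380/0.4661 = 0.7252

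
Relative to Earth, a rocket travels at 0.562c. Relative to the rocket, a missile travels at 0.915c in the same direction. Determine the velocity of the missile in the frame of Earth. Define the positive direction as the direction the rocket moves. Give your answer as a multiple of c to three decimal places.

With v = 0.562 and u' = 0.915 (in units of c),
u = (u' + v)/(1 + u'v/c²):
u = (0.915 + 0.562) / (1 + 0.915·0.562) = 1.4770/1.5142 = 0.9754
(Galilean addition would give +1.477c, exceeding c.)

0.975c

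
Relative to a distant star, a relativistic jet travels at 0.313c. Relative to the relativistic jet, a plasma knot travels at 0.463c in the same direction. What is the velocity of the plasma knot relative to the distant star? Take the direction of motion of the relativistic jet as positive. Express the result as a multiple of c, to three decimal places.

With v = 0.313 and u' = 0.463 (in units of c),
u = (u' + v)/(1 + u'v/c²):
u = (0.463 + 0.313) / (1 + 0.463·0.313) = 0.7760/1.1449 = 0.6778
(Galilean addition would give +0.776c.)

0.678c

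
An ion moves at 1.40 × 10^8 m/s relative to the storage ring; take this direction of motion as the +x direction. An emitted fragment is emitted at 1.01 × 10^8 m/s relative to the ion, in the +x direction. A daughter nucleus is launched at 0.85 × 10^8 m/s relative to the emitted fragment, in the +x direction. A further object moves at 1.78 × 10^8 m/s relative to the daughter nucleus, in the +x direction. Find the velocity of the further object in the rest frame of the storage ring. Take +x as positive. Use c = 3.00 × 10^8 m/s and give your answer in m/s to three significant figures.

Apply u = (u' + v)/(1 + u'v/c²) successively, working outward toward the storage ring.
(Dividing each given speed by c = 3.00 × 10^8 m/s to work in units of c.)
Start: velocity of the ion relative to the storage ring = 0.4667c.
Compose with the emitted fragment (u' = 0.337 in the ion frame): u_1 = (0.337 + 0.467) / (1 + 0.337·0.467) = 0.8033/1.1571 = 0.6943.
Compose with the daughter nucleus (u' = 0.283 in the emitted fragment frame): u_2 = (0.283 + 0.694) / (1 + 0.283·0.694) = 0.9776/1.1967 = 0.8169.
Compose with the further object (u' = 0.593 in the daughter nucleus frame): u_3 = (0.593 + 0.817) / (1 + 0.593·0.817) = 1.4102/1.4847 = 0.9498.
So u = 0.9498 × 3.00 × 10^8 m/s.

2.85 × 10^8 m/s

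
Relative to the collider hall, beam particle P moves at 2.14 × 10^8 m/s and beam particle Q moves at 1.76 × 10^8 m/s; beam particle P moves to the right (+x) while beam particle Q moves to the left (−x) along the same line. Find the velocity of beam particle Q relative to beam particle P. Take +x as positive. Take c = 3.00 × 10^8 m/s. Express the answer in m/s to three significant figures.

-2.75 × 10^8 m/s

β_A = 0.713, β_B = -0.587 (dividing each by c = 3.00 × 10^8 m/s).
Transform to A's frame with the inverse velocity-addition law: u' = (u − v)/(1 − uv/c²), taking u = β_B and v = β_A.
u' = (-0.587 − 0.713) / (1 − (0.713)(-0.587)) = -1.3000/1.4185 = -0.9165.
u' = -0.9165 × 3.00 × 10^8 m/s.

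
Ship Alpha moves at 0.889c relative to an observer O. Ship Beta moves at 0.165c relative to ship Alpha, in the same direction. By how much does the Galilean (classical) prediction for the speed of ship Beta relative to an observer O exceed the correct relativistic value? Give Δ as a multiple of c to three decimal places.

Galilean: u_cl = 0.165 + 0.889 = 1.0540.
Relativistic: u_rel = (0.165 + 0.889) / (1 + 0.165·0.889) = 1.0540/1.1467 = 0.9192.
Δ = 1.0540 − 0.9192 = 0.1348.
(The classical prediction exceeds c; the relativistic result does not.)

Δ = 0.135c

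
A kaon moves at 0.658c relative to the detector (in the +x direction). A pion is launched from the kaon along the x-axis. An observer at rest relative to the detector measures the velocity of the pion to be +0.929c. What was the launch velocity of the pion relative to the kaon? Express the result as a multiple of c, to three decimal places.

+0.697c

Invert the composition law: u' = (u − v)/(1 − uv/c²).
u' = (0.929 − 0.658) / (1 − (0.929)(0.658)) = 0.2710/0.3887 = 0.6972.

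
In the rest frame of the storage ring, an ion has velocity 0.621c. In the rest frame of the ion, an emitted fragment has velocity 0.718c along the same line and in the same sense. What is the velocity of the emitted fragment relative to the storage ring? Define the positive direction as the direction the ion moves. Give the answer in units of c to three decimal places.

With v = 0.621 and u' = 0.718 (in units of c),
u = (u' + v)/(1 + u'v/c²):
u = (0.718 + 0.621) / (1 + 0.718·0.621) = 1.3390/1.4459 = 0.9261
(Galilean addition would give +1.339c, exceeding c.)

0.926c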